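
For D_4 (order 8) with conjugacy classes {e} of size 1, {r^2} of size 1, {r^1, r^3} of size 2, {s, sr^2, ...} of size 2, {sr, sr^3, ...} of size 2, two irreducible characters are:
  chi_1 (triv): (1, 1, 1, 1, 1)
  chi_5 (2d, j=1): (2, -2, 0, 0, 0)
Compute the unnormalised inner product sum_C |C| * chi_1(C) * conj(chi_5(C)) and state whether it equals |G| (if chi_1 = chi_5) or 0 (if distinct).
Sum = 0; so <chi_1, chi_5> = 0 (distinct irreducibles are orthogonal).

Details: Compute term by term over conjugacy classes (|C| * chi_1(C) * conj(chi_5(C))):
  1*(1)*conj(2) + 1*(1)*conj(-2) + 2*(1)*conj(0) + 2*(1)*conj(0) + 2*(1)*conj(0)
  = (2) + (-2) + (0) + (0) + (0)
  = 0.
Dividing by |G| = 8 gives 0/8 = 0, matching the row-orthogonality relation <chi_1, chi_5> = [chi_1 = chi_5].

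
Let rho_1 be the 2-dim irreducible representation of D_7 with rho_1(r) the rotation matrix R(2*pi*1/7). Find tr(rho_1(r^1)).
chi_{rho_1}(r^1) = 2*cos(2*pi*1*1/7) = 2*cos(2*pi/7)

Details: rho_1(r^1) is rotation by angle 2*pi*1*1/7, whose trace is 2*cos(2*pi*1*1/7) = 2*cos(2*pi/7).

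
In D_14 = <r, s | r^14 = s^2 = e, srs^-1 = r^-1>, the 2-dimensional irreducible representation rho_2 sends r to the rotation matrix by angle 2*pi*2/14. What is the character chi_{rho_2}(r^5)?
chi_{rho_2}(r^5) = 2*cos(2*pi*2*5/14) = -2*cos(3*pi/7)

Derivation: rho_2(r^5) is rotation by angle 2*pi*2*5/14, whose trace is 2*cos(2*pi*2*5/14) = -2*cos(3*pi/7).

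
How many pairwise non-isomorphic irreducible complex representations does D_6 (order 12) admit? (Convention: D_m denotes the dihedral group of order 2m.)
6

Proof sketch: The number of irreducible complex representations of a finite group equals its number of conjugacy classes. D_6 has 6 conjugacy classes (n/2 + 3 for n even), so D_6 (order 12) has exactly 6 irreducible complex representations.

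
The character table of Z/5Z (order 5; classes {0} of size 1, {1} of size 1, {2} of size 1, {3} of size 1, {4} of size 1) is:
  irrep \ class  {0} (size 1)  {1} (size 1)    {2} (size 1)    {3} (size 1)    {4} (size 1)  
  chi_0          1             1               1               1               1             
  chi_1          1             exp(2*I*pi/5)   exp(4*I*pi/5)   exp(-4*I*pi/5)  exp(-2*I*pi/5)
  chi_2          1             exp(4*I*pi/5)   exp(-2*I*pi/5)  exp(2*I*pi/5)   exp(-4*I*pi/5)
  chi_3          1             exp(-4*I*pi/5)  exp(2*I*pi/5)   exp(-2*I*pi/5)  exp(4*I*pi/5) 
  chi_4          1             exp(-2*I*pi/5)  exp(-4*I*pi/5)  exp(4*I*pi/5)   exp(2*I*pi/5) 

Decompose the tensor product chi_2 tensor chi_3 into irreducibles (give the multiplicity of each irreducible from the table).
chi_2 tensor chi_3 = chi_0 (all other irreducibles have multiplicity 0).

Justification: The character of a tensor product is the pointwise product (chi_2 * chi_3)(C) = chi_2(C) * chi_3(C):
  {0}: (1)*(1), {1}: (exp(4*I*pi/5))*(exp(-4*I*pi/5)), {2}: (exp(-2*I*pi/5))*(exp(2*I*pi/5)), {3}: (exp(2*I*pi/5))*(exp(-2*I*pi/5)), {4}: (exp(-4*I*pi/5))*(exp(4*I*pi/5))
so (chi_2 * chi_3) takes values
  {0} -> 1, {1} -> 1, {2} -> 1, {3} -> 1, {4} -> 1.
Now take the inner product of this character with each irreducible chi from the table, <chi_2*chi_3, chi> = (1/5) sum_C |C| (chi_2*chi_3)(C) conj(chi(C)):
  <chi_2*chi_3, chi_0> = (1/5)[1*(1)*conj(1) + 1*(1)*conj(1) + 1*(1)*conj(1) + 1*(1)*conj(1) + 1*(1)*conj(1)]
      = (1/5)[(1) + (1) + (1) + (1) + (1)] = 5/5 = 1
  <chi_2*chi_3, chi_1> = (1/5)[1*(1)*conj(1) + 1*(1)*conj(exp(2*I*pi/5)) + 1*(1)*conj(exp(4*I*pi/5)) + 1*(1)*conj(exp(-4*I*pi/5)) + 1*(1)*conj(exp(-2*I*pi/5))]
      = (1/5)[(1) + (exp(-2*I*pi/5)) + (exp(-4*I*pi/5)) + (exp(4*I*pi/5)) + (exp(2*I*pi/5))] = 0/5 = 0
  <chi_2*chi_3, chi_2> = (1/5)[1*(1)*conj(1) + 1*(1)*conj(exp(4*I*pi/5)) + 1*(1)*conj(exp(-2*I*pi/5)) + 1*(1)*conj(exp(2*I*pi/5)) + 1*(1)*conj(exp(-4*I*pi/5))]
      = (1/5)[(1) + (exp(-4*I*pi/5)) + (exp(2*I*pi/5)) + (exp(-2*I*pi/5)) + (exp(4*I*pi/5))] = 0/5 = 0
  <chi_2*chi_3, chi_3> = (1/5)[1*(1)*conj(1) + 1*(1)*conj(exp(-4*I*pi/5)) + 1*(1)*conj(exp(2*I*pi/5)) + 1*(1)*conj(exp(-2*I*pi/5)) + 1*(1)*conj(exp(4*I*pi/5))]
      = (1/5)[(1) + (exp(4*I*pi/5)) + (exp(-2*I*pi/5)) + (exp(2*I*pi/5)) + (exp(-4*I*pi/5))] = 0/5 = 0
  <chi_2*chi_3, chi_4> = (1/5)[1*(1)*conj(1) + 1*(1)*conj(exp(-2*I*pi/5)) + 1*(1)*conj(exp(-4*I*pi/5)) + 1*(1)*conj(exp(4*I*pi/5)) + 1*(1)*conj(exp(2*I*pi/5))]
      = (1/5)[(1) + (exp(2*I*pi/5)) + (exp(4*I*pi/5)) + (exp(-4*I*pi/5)) + (exp(-2*I*pi/5))] = 0/5 = 0
(Exp terms are combined using exp(i*s)*conj(exp(i*t)) = exp(i*(s-t)), and sums of them are collapsed using the identity that for every m > 1 the m distinct m-th roots of unity sum to 0, e.g. 1 + exp(2*I*pi/3) + exp(-2*I*pi/3) = 0.)
Hence the multiplicities are chi_0: 1. Dimension check: dim(chi_2)*dim(chi_3) = 1*1 = 1 and sum (mult * dim) = 1*1 = 1.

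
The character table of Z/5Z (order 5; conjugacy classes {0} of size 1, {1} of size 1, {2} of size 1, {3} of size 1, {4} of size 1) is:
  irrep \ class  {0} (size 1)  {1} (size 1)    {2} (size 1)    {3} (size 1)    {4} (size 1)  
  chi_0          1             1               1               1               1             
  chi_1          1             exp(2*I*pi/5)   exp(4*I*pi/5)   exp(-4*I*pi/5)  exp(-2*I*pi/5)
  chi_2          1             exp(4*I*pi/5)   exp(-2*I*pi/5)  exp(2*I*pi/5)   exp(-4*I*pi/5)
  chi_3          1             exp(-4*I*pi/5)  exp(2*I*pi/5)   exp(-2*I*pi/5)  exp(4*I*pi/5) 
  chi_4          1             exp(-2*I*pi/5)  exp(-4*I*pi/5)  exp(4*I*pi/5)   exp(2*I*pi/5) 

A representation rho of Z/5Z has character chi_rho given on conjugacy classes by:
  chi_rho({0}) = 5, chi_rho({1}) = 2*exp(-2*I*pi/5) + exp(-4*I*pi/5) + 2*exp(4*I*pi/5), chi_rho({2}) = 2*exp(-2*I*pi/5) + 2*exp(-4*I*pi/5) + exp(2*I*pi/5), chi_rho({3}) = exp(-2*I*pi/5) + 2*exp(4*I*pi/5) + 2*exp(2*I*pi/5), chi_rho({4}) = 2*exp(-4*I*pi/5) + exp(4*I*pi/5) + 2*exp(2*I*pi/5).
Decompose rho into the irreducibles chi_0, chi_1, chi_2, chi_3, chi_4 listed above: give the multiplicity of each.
Multiplicities: chi_0: 0, chi_1: 0, chi_2: 2, chi_3: 1, chi_4: 2.

Solution. Use <chi_rho, chi> = (1/|G|) sum_C |C| * chi_rho(C) * conj(chi(C)) with |G| = 5 for each irreducible chi in the table:
  <chi_rho, chi_0> = (1/5)[1*(5)*conj(1) + 1*(2*exp(-2*I*pi/5) + exp(-4*I*pi/5) + 2*exp(4*I*pi/5))*conj(1) + 1*(2*exp(-2*I*pi/5) + 2*exp(-4*I*pi/5) + exp(2*I*pi/5))*conj(1) + 1*(exp(-2*I*pi/5) + 2*exp(4*I*pi/5) + 2*exp(2*I*pi/5))*conj(1) + 1*(2*exp(-4*I*pi/5) + exp(4*I*pi/5) + 2*exp(2*I*pi/5))*conj(1)]
      = (1/5)[(5) + (2*exp(-2*I*pi/5) + exp(-4*I*pi/5) + 2*exp(4*I*pi/5)) + (2*exp(-2*I*pi/5) + 2*exp(-4*I*pi/5) + exp(2*I*pi/5)) + (exp(-2*I*pi/5) + 2*exp(4*I*pi/5) + 2*exp(2*I*pi/5)) + (2*exp(-4*I*pi/5) + exp(4*I*pi/5) + 2*exp(2*I*pi/5))] = 0/5 = 0
  <chi_rho, chi_1> = (1/5)[1*(5)*conj(1) + 1*(2*exp(-2*I*pi/5) + exp(-4*I*pi/5) + 2*exp(4*I*pi/5))*conj(exp(2*I*pi/5)) + 1*(2*exp(-2*I*pi/5) + 2*exp(-4*I*pi/5) + exp(2*I*pi/5))*conj(exp(4*I*pi/5)) + 1*(exp(-2*I*pi/5) + 2*exp(4*I*pi/5) + 2*exp(2*I*pi/5))*conj(exp(-4*I*pi/5)) + 1*(2*exp(-4*I*pi/5) + exp(4*I*pi/5) + 2*exp(2*I*pi/5))*conj(exp(-2*I*pi/5))]
      = (1/5)[(5) + (2*exp(-4*I*pi/5) + exp(4*I*pi/5) + 2*exp(2*I*pi/5)) + (exp(-2*I*pi/5) + 2*exp(4*I*pi/5) + 2*exp(2*I*pi/5)) + (2*exp(-2*I*pi/5) + 2*exp(-4*I*pi/5) + exp(2*I*pi/5)) + (2*exp(-2*I*pi/5) + exp(-4*I*pi/5) + 2*exp(4*I*pi/5))] = 0/5 = 0
  <chi_rho, chi_2> = (1/5)[1*(5)*conj(1) + 1*(2*exp(-2*I*pi/5) + exp(-4*I*pi/5) + 2*exp(4*I*pi/5))*conj(exp(4*I*pi/5)) + 1*(2*exp(-2*I*pi/5) + 2*exp(-4*I*pi/5) + exp(2*I*pi/5))*conj(exp(-2*I*pi/5)) + 1*(exp(-2*I*pi/5) + 2*exp(4*I*pi/5) + 2*exp(2*I*pi/5))*conj(exp(2*I*pi/5)) + 1*(2*exp(-4*I*pi/5) + exp(4*I*pi/5) + 2*exp(2*I*pi/5))*conj(exp(-4*I*pi/5))]
      = (1/5)[(5) + (2 + exp(2*I*pi/5) + 2*exp(4*I*pi/5)) + (2 + 2*exp(-2*I*pi/5) + exp(4*I*pi/5)) + (2 + exp(-4*I*pi/5) + 2*exp(2*I*pi/5)) + (2 + 2*exp(-4*I*pi/5) + exp(-2*I*pi/5))] = 10/5 = 2
  <chi_rho, chi_3> = (1/5)[1*(5)*conj(1) + 1*(2*exp(-2*I*pi/5) + exp(-4*I*pi/5) + 2*exp(4*I*pi/5))*conj(exp(-4*I*pi/5)) + 1*(2*exp(-2*I*pi/5) + 2*exp(-4*I*pi/5) + exp(2*I*pi/5))*conj(exp(2*I*pi/5)) + 1*(exp(-2*I*pi/5) + 2*exp(4*I*pi/5) + 2*exp(2*I*pi/5))*conj(exp(-2*I*pi/5)) + 1*(2*exp(-4*I*pi/5) + exp(4*I*pi/5) + 2*exp(2*I*pi/5))*conj(exp(4*I*pi/5))]
      = (1/5)[(5) + (1 + 2*exp(-2*I*pi/5) + 2*exp(2*I*pi/5)) + (1 + 2*exp(-4*I*pi/5) + 2*exp(4*I*pi/5)) + (1 + 2*exp(-4*I*pi/5) + 2*exp(4*I*pi/5)) + (1 + 2*exp(-2*I*pi/5) + 2*exp(2*I*pi/5))] = 5/5 = 1
  <chi_rho, chi_4> = (1/5)[1*(5)*conj(1) + 1*(2*exp(-2*I*pi/5) + exp(-4*I*pi/5) + 2*exp(4*I*pi/5))*conj(exp(-2*I*pi/5)) + 1*(2*exp(-2*I*pi/5) + 2*exp(-4*I*pi/5) + exp(2*I*pi/5))*conj(exp(-4*I*pi/5)) + 1*(exp(-2*I*pi/5) + 2*exp(4*I*pi/5) + 2*exp(2*I*pi/5))*conj(exp(4*I*pi/5)) + 1*(2*exp(-4*I*pi/5) + exp(4*I*pi/5) + 2*exp(2*I*pi/5))*conj(exp(2*I*pi/5))]
      = (1/5)[(5) + (2 + 2*exp(-4*I*pi/5) + exp(-2*I*pi/5)) + (2 + exp(-4*I*pi/5) + 2*exp(2*I*pi/5)) + (2 + 2*exp(-2*I*pi/5) + exp(4*I*pi/5)) + (2 + exp(2*I*pi/5) + 2*exp(4*I*pi/5))] = 10/5 = 2
(Exp terms are combined using exp(i*s)*conj(exp(i*t)) = exp(i*(s-t)), and sums of them are collapsed using the identity that for every m > 1 the m distinct m-th roots of unity sum to 0, e.g. 1 + exp(2*I*pi/3) + exp(-2*I*pi/3) = 0.)
Dimension check: dim(rho) = sum (mult * dim) = 0*1 + 0*1 + 2*1 + 1*1 + 2*1 = 5 = chi_rho(e) = 5.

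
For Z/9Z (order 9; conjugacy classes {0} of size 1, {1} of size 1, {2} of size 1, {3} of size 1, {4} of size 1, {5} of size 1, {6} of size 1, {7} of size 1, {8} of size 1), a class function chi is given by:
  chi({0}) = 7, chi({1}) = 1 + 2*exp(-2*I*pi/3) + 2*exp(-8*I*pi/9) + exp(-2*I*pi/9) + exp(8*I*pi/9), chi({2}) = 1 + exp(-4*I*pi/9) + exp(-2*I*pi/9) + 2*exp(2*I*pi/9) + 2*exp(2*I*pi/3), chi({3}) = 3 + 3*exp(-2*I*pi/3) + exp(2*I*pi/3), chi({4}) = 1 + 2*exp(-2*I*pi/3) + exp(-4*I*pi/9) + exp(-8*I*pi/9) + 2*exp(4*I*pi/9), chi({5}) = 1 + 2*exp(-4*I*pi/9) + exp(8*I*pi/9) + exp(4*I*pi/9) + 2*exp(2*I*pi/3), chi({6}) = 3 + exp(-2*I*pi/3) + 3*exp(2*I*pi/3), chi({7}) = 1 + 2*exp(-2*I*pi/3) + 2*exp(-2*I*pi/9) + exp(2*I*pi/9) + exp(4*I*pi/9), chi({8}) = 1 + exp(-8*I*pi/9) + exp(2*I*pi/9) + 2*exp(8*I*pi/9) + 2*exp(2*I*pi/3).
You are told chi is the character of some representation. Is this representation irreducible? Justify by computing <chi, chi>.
Not irreducible (reducible): <chi, chi> = 11 > 1.

Explanation: <chi, chi> = (1/|G|) sum_C |C| * |chi(C)|^2 = (1/9)[1*|7|^2 + 1*|1 + 2*exp(-2*I*pi/3) + 2*exp(-8*I*pi/9) + exp(-2*I*pi/9) + exp(8*I*pi/9)|^2 + 1*|1 + exp(-4*I*pi/9) + exp(-2*I*pi/9) + 2*exp(2*I*pi/9) + 2*exp(2*I*pi/3)|^2 + 1*|3 + 3*exp(-2*I*pi/3) + exp(2*I*pi/3)|^2 + 1*|1 + 2*exp(-2*I*pi/3) + exp(-4*I*pi/9) + exp(-8*I*pi/9) + 2*exp(4*I*pi/9)|^2 + 1*|1 + 2*exp(-4*I*pi/9) + exp(8*I*pi/9) + exp(4*I*pi/9) + 2*exp(2*I*pi/3)|^2 + 1*|3 + exp(-2*I*pi/3) + 3*exp(2*I*pi/3)|^2 + 1*|1 + 2*exp(-2*I*pi/3) + 2*exp(-2*I*pi/9) + exp(2*I*pi/9) + exp(4*I*pi/9)|^2 + 1*|1 + exp(-8*I*pi/9) + exp(2*I*pi/9) + 2*exp(8*I*pi/9) + 2*exp(2*I*pi/3)|^2]
  = (1/9)[(49) + (11 + 7*exp(-2*I*pi/9) + 4*exp(-4*I*pi/9) + 4*exp(-2*I*pi/3) + 4*exp(-8*I*pi/9) + 4*exp(8*I*pi/9) + 4*exp(2*I*pi/3) + 4*exp(4*I*pi/9) + 7*exp(2*I*pi/9)) + (11 + 7*exp(-4*I*pi/9) + 4*exp(-2*I*pi/3) + 4*exp(-2*I*pi/9) + 4*exp(-8*I*pi/9) + 4*exp(8*I*pi/9) + 4*exp(2*I*pi/9) + 4*exp(2*I*pi/3) + 7*exp(4*I*pi/9)) + (4) + (11 + 4*exp(-4*I*pi/9) + 4*exp(-2*I*pi/3) + 4*exp(-2*I*pi/9) + 7*exp(-8*I*pi/9) + 7*exp(8*I*pi/9) + 4*exp(2*I*pi/9) + 4*exp(2*I*pi/3) + 4*exp(4*I*pi/9)) + (11 + 4*exp(-4*I*pi/9) + 4*exp(-2*I*pi/3) + 4*exp(-2*I*pi/9) + 7*exp(-8*I*pi/9) + 7*exp(8*I*pi/9) + 4*exp(2*I*pi/9) + 4*exp(2*I*pi/3) + 4*exp(4*I*pi/9)) + (4) + (11 + 7*exp(-4*I*pi/9) + 4*exp(-2*I*pi/3) + 4*exp(-2*I*pi/9) + 4*exp(-8*I*pi/9) + 4*exp(8*I*pi/9) + 4*exp(2*I*pi/9) + 4*exp(2*I*pi/3) + 7*exp(4*I*pi/9)) + (11 + 7*exp(-2*I*pi/9) + 4*exp(-4*I*pi/9) + 4*exp(-2*I*pi/3) + 4*exp(-8*I*pi/9) + 4*exp(8*I*pi/9) + 4*exp(2*I*pi/3) + 4*exp(4*I*pi/9) + 7*exp(2*I*pi/9))] = 99/9 = 11.
(Exp terms are combined using exp(i*s)*conj(exp(i*t)) = exp(i*(s-t)), and sums of them are collapsed using the identity that for every m > 1 the m distinct m-th roots of unity sum to 0, e.g. 1 + exp(2*I*pi/3) + exp(-2*I*pi/3) = 0.)
A character is irreducible iff <chi, chi> = 1, so this representation is reducible.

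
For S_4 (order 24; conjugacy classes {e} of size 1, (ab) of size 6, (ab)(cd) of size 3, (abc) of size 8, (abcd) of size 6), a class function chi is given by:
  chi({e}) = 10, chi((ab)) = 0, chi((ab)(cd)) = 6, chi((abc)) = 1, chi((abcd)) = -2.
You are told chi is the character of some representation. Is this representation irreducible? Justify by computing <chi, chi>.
Not irreducible (reducible): <chi, chi> = 10 > 1.

Justification: <chi, chi> = (1/|G|) sum_C |C| * |chi(C)|^2 = (1/24)[1*|10|^2 + 6*|0|^2 + 3*|6|^2 + 8*|1|^2 + 6*|-2|^2]
  = (1/24)[(100) + (0) + (108) + (8) + (24)] = 240/24 = 10.
A character is irreducible iff <chi, chi> = 1, so this representation is reducible.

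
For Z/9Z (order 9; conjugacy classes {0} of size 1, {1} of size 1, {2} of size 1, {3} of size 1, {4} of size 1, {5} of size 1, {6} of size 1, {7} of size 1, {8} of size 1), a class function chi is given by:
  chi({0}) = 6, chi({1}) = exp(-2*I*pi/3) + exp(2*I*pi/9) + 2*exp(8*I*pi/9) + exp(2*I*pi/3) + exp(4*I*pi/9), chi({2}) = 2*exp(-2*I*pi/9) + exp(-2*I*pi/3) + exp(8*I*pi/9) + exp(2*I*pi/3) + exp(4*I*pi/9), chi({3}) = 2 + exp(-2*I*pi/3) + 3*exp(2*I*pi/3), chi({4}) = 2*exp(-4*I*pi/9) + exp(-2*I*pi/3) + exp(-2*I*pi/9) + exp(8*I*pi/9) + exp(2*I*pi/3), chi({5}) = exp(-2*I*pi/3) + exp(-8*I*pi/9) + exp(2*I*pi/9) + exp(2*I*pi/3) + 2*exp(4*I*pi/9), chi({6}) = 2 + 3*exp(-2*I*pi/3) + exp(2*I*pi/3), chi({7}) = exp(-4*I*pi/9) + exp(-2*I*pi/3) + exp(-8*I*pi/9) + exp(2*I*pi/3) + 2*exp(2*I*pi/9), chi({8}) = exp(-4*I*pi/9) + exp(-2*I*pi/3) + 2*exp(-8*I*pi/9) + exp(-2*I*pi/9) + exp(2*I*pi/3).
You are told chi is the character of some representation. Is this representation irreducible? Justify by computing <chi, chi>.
Not irreducible (reducible): <chi, chi> = 8 > 1.

Reasoning: <chi, chi> = (1/|G|) sum_C |C| * |chi(C)|^2 = (1/9)[1*|6|^2 + 1*|exp(-2*I*pi/3) + exp(2*I*pi/9) + 2*exp(8*I*pi/9) + exp(2*I*pi/3) + exp(4*I*pi/9)|^2 + 1*|2*exp(-2*I*pi/9) + exp(-2*I*pi/3) + exp(8*I*pi/9) + exp(2*I*pi/3) + exp(4*I*pi/9)|^2 + 1*|2 + exp(-2*I*pi/3) + 3*exp(2*I*pi/3)|^2 + 1*|2*exp(-4*I*pi/9) + exp(-2*I*pi/3) + exp(-2*I*pi/9) + exp(8*I*pi/9) + exp(2*I*pi/3)|^2 + 1*|exp(-2*I*pi/3) + exp(-8*I*pi/9) + exp(2*I*pi/9) + exp(2*I*pi/3) + 2*exp(4*I*pi/9)|^2 + 1*|2 + 3*exp(-2*I*pi/3) + exp(2*I*pi/3)|^2 + 1*|exp(-4*I*pi/9) + exp(-2*I*pi/3) + exp(-8*I*pi/9) + exp(2*I*pi/3) + 2*exp(2*I*pi/9)|^2 + 1*|exp(-4*I*pi/9) + exp(-2*I*pi/3) + 2*exp(-8*I*pi/9) + exp(-2*I*pi/9) + exp(2*I*pi/3)|^2]
  = (1/9)[(36) + (8 + 5*exp(-4*I*pi/9) + 3*exp(-2*I*pi/3) + 4*exp(-2*I*pi/9) + 2*exp(-8*I*pi/9) + 2*exp(8*I*pi/9) + 4*exp(2*I*pi/9) + 3*exp(2*I*pi/3) + 5*exp(4*I*pi/9)) + (8 + 4*exp(-4*I*pi/9) + 3*exp(-2*I*pi/3) + 5*exp(-8*I*pi/9) + 2*exp(-2*I*pi/9) + 2*exp(2*I*pi/9) + 5*exp(8*I*pi/9) + 3*exp(2*I*pi/3) + 4*exp(4*I*pi/9)) + (3) + (8 + 5*exp(-2*I*pi/9) + 3*exp(-2*I*pi/3) + 2*exp(-4*I*pi/9) + 4*exp(-8*I*pi/9) + 4*exp(8*I*pi/9) + 2*exp(4*I*pi/9) + 3*exp(2*I*pi/3) + 5*exp(2*I*pi/9)) + (8 + 5*exp(-2*I*pi/9) + 3*exp(-2*I*pi/3) + 2*exp(-4*I*pi/9) + 4*exp(-8*I*pi/9) + 4*exp(8*I*pi/9) + 2*exp(4*I*pi/9) + 3*exp(2*I*pi/3) + 5*exp(2*I*pi/9)) + (3) + (8 + 4*exp(-4*I*pi/9) + 3*exp(-2*I*pi/3) + 5*exp(-8*I*pi/9) + 2*exp(-2*I*pi/9) + 2*exp(2*I*pi/9) + 5*exp(8*I*pi/9) + 3*exp(2*I*pi/3) + 4*exp(4*I*pi/9)) + (8 + 5*exp(-4*I*pi/9) + 3*exp(-2*I*pi/3) + 4*exp(-2*I*pi/9) + 2*exp(-8*I*pi/9) + 2*exp(8*I*pi/9) + 4*exp(2*I*pi/9) + 3*exp(2*I*pi/3) + 5*exp(4*I*pi/9))] = 72/9 = 8.
(Exp terms are combined using exp(i*s)*conj(exp(i*t)) = exp(i*(s-t)), and sums of them are collapsed using the identity that for every m > 1 the m distinct m-th roots of unity sum to 0, e.g. 1 + exp(2*I*pi/3) + exp(-2*I*pi/3) = 0.)
A character is irreducible iff <chi, chi> = 1, so this representation is reducible.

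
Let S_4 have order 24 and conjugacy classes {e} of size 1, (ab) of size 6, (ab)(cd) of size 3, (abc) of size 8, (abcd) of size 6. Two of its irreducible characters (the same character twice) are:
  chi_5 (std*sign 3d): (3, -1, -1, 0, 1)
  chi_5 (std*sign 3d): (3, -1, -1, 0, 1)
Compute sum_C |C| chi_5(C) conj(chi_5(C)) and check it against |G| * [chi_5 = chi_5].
Sum = 24 = |G| = 24; so <chi_5, chi_5> = 1 (norm-1 confirms irreducibility).

Why: Compute term by term over conjugacy classes (|C| * chi_5(C) * conj(chi_5(C))):
  1*(3)*conj(3) + 6*(-1)*conj(-1) + 3*(-1)*conj(-1) + 8*(0)*conj(0) + 6*(1)*conj(1)
  = (9) + (6) + (3) + (0) + (6)
  = 24.
Dividing by |G| = 24 gives 24/24 = 1, matching the row-orthogonality relation <chi_5, chi_5> = [chi_5 = chi_5].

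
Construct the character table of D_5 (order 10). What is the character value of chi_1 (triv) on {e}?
Conjugacy classes: {e} of size 1, {r^1, r^4} of size 2, {r^2, r^3} of size 2, {s, sr, ..., sr^4} of size 5.
Character table:
  irrep \ class              {e} (size 1)  {r^1, r^4} (size 2)  {r^2, r^3} (size 2)  {s, sr, ..., sr^4} (size 5)
  chi_1 (triv)               1             1                    1                    1                          
  chi_2 (sign: r->1, s->-1)  1             1                    1                    -1                         
  chi_3 (2d, j=1)            2             -1/2 + sqrt(5)/2     -sqrt(5)/2 - 1/2     0                          
  chi_4 (2d, j=2)            2             -sqrt(5)/2 - 1/2     -1/2 + sqrt(5)/2     0                          

Spot check: chi_1 (triv) on {e} = 1.

Solution. D_5 has order 2*5 = 10 with 4 conjugacy classes, hence 4 irreducibles. Sum of squared dims 1 + 1 + 4 + 4 = 10 = |G|. Linear characters come from the abelianisation; the 2-dimensional irreps have character r^k -> 2*cos(2*pi*j*k/5), reflections -> 0.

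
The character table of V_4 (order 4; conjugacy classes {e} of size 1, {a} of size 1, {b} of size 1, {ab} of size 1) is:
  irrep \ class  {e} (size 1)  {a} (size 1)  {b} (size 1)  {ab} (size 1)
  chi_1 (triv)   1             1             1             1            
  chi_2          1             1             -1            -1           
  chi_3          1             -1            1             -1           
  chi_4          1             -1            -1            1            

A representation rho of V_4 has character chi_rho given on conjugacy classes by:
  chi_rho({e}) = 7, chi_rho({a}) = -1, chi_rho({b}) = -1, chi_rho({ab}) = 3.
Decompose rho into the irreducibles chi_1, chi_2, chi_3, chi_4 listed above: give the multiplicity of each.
Multiplicities: chi_1: 2, chi_2: 1, chi_3: 1, chi_4: 3.

Working: Use <chi_rho, chi> = (1/|G|) sum_C |C| * chi_rho(C) * conj(chi(C)) with |G| = 4 for each irreducible chi in the table:
  <chi_rho, chi_1> = (1/4)[1*(7)*conj(1) + 1*(-1)*conj(1) + 1*(-1)*conj(1) + 1*(3)*conj(1)]
      = (1/4)[(7) + (-1) + (-1) + (3)] = 8/4 = 2
  <chi_rho, chi_2> = (1/4)[1*(7)*conj(1) + 1*(-1)*conj(1) + 1*(-1)*conj(-1) + 1*(3)*conj(-1)]
      = (1/4)[(7) + (-1) + (1) + (-3)] = 4/4 = 1
  <chi_rho, chi_3> = (1/4)[1*(7)*conj(1) + 1*(-1)*conj(-1) + 1*(-1)*conj(1) + 1*(3)*conj(-1)]
      = (1/4)[(7) + (1) + (-1) + (-3)] = 4/4 = 1
  <chi_rho, chi_4> = (1/4)[1*(7)*conj(1) + 1*(-1)*conj(-1) + 1*(-1)*conj(-1) + 1*(3)*conj(1)]
      = (1/4)[(7) + (1) + (1) + (3)] = 12/4 = 3
Dimension check: dim(rho) = sum (mult * dim) = 2*1 + 1*1 + 1*1 + 3*1 = 7 = chi_rho(e) = 7.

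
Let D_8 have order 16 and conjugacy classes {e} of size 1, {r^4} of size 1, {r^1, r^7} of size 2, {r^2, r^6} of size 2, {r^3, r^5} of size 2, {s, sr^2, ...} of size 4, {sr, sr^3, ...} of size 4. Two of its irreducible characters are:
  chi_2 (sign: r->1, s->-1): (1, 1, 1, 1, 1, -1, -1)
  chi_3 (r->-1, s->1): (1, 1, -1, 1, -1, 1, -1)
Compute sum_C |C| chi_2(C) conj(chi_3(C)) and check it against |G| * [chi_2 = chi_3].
Sum = 0; so <chi_2, chi_3> = 0 (distinct irreducibles are orthogonal).

Proof sketch: Compute term by term over conjugacy classes (|C| * chi_2(C) * conj(chi_3(C))):
  1*(1)*conj(1) + 1*(1)*conj(1) + 2*(1)*conj(-1) + 2*(1)*conj(1) + 2*(1)*conj(-1) + 4*(-1)*conj(1) + 4*(-1)*conj(-1)
  = (1) + (1) + (-2) + (2) + (-2) + (-4) + (4)
  = 0.
Dividing by |G| = 16 gives 0/16 = 0, matching the row-orthogonality relation <chi_2, chi_3> = [chi_2 = chi_3].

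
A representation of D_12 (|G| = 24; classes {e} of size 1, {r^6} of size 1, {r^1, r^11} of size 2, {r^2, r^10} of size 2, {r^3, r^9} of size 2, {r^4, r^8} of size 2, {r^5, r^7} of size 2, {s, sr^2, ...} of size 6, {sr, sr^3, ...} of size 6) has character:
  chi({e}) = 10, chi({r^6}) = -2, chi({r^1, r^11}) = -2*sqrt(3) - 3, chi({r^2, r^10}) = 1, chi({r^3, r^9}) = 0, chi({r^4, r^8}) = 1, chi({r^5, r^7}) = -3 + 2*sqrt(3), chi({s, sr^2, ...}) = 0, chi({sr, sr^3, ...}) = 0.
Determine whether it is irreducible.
Not irreducible (reducible): <chi, chi> = 8 > 1.

Argument: <chi, chi> = (1/|G|) sum_C |C| * |chi(C)|^2 = (1/24)[1*|10|^2 + 1*|-2|^2 + 2*|-2*sqrt(3) - 3|^2 + 2*|1|^2 + 2*|0|^2 + 2*|1|^2 + 2*|-3 + 2*sqrt(3)|^2 + 6*|0|^2 + 6*|0|^2]
  = (1/24)[(100) + (4) + (24*sqrt(3) + 42) + (2) + (0) + (2) + (42 - 24*sqrt(3)) + (0) + (0)] = 192/24 = 8.
A character is irreducible iff <chi, chi> = 1, so this representation is reducible.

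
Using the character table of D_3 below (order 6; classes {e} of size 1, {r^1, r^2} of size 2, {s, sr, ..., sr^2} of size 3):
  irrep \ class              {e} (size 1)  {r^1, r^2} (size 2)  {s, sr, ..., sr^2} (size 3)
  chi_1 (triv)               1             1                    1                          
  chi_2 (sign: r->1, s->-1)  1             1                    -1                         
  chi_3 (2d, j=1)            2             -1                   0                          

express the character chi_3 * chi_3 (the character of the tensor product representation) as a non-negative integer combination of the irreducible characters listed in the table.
chi_3 tensor chi_3 = chi_1 + chi_2 + chi_3 (all other irreducibles have multiplicity 0).

The character of a tensor product is the pointwise product (chi_3 * chi_3)(C) = chi_3(C) * chi_3(C):
  {e}: (2)*(2), {r^1, r^2}: (-1)*(-1), {s, sr, ..., sr^2}: (0)*(0)
so (chi_3 * chi_3) takes values
  {e} -> 4, {r^1, r^2} -> 1, {s, sr, ..., sr^2} -> 0.
Now take the inner product of this character with each irreducible chi from the table, <chi_3*chi_3, chi> = (1/6) sum_C |C| (chi_3*chi_3)(C) conj(chi(C)):
  <chi_3*chi_3, chi_1> = (1/6)[1*(4)*conj(1) + 2*(1)*conj(1) + 3*(0)*conj(1)]
      = (1/6)[(4) + (2) + (0)] = 6/6 = 1
  <chi_3*chi_3, chi_2> = (1/6)[1*(4)*conj(1) + 2*(1)*conj(1) + 3*(0)*conj(-1)]
      = (1/6)[(4) + (2) + (0)] = 6/6 = 1
  <chi_3*chi_3, chi_3> = (1/6)[1*(4)*conj(2) + 2*(1)*conj(-1) + 3*(0)*conj(0)]
      = (1/6)[(8) + (-2) + (0)] = 6/6 = 1
Hence the multiplicities are chi_1: 1, chi_2: 1, chi_3: 1. Dimension check: dim(chi_3)*dim(chi_3) = 2*2 = 4 and sum (mult * dim) = 1*1 + 1*1 + 1*2 = 4.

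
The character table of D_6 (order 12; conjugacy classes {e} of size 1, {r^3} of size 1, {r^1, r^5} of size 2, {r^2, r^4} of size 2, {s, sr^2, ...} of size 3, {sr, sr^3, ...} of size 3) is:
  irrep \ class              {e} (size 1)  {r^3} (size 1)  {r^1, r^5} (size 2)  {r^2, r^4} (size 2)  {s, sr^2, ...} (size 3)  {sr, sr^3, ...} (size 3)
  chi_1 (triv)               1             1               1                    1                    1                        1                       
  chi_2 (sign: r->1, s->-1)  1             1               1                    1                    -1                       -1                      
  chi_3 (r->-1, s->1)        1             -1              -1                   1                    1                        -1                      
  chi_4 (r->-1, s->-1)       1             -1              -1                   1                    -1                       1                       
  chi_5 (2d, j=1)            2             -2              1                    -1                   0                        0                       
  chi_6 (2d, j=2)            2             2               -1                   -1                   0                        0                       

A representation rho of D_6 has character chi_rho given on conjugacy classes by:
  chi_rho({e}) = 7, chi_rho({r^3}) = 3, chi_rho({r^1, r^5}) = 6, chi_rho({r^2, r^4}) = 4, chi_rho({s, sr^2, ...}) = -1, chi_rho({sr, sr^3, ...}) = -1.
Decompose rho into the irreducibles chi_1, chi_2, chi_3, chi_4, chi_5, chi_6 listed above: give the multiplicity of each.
Multiplicities: chi_1: 2, chi_2: 3, chi_3: 0, chi_4: 0, chi_5: 1, chi_6: 0.

Details: Use <chi_rho, chi> = (1/|G|) sum_C |C| * chi_rho(C) * conj(chi(C)) with |G| = 12 for each irreducible chi in the table:
  <chi_rho, chi_1> = (1/12)[1*(7)*conj(1) + 1*(3)*conj(1) + 2*(6)*conj(1) + 2*(4)*conj(1) + 3*(-1)*conj(1) + 3*(-1)*conj(1)]
      = (1/12)[(7) + (3) + (12) + (8) + (-3) + (-3)] = 24/12 = 2
  <chi_rho, chi_2> = (1/12)[1*(7)*conj(1) + 1*(3)*conj(1) + 2*(6)*conj(1) + 2*(4)*conj(1) + 3*(-1)*conj(-1) + 3*(-1)*conj(-1)]
      = (1/12)[(7) + (3) + (12) + (8) + (3) + (3)] = 36/12 = 3
  <chi_rho, chi_3> = (1/12)[1*(7)*conj(1) + 1*(3)*conj(-1) + 2*(6)*conj(-1) + 2*(4)*conj(1) + 3*(-1)*conj(1) + 3*(-1)*conj(-1)]
      = (1/12)[(7) + (-3) + (-12) + (8) + (-3) + (3)] = 0/12 = 0
  <chi_rho, chi_4> = (1/12)[1*(7)*conj(1) + 1*(3)*conj(-1) + 2*(6)*conj(-1) + 2*(4)*conj(1) + 3*(-1)*conj(-1) + 3*(-1)*conj(1)]
      = (1/12)[(7) + (-3) + (-12) + (8) + (3) + (-3)] = 0/12 = 0
  <chi_rho, chi_5> = (1/12)[1*(7)*conj(2) + 1*(3)*conj(-2) + 2*(6)*conj(1) + 2*(4)*conj(-1) + 3*(-1)*conj(0) + 3*(-1)*conj(0)]
      = (1/12)[(14) + (-6) + (12) + (-8) + (0) + (0)] = 12/12 = 1
  <chi_rho, chi_6> = (1/12)[1*(7)*conj(2) + 1*(3)*conj(2) + 2*(6)*conj(-1) + 2*(4)*conj(-1) + 3*(-1)*conj(0) + 3*(-1)*conj(0)]
      = (1/12)[(14) + (6) + (-12) + (-8) + (0) + (0)] = 0/12 = 0
Dimension check: dim(rho) = sum (mult * dim) = 2*1 + 3*1 + 0*1 + 0*1 + 1*2 + 0*2 = 7 = chi_rho(e) = 7.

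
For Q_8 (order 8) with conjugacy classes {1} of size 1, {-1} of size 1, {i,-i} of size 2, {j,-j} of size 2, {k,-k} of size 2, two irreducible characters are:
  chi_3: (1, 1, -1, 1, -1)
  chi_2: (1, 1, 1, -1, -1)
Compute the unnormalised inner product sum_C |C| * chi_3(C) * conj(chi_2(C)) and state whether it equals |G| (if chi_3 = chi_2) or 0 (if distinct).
Sum = 0; so <chi_3, chi_2> = 0 (distinct irreducibles are orthogonal).

Justification: Compute term by term over conjugacy classes (|C| * chi_3(C) * conj(chi_2(C))):
  1*(1)*conj(1) + 1*(1)*conj(1) + 2*(-1)*conj(1) + 2*(1)*conj(-1) + 2*(-1)*conj(-1)
  = (1) + (1) + (-2) + (-2) + (2)
  = 0.
Dividing by |G| = 8 gives 0/8 = 0, matching the row-orthogonality relation <chi_3, chi_2> = [chi_3 = chi_2].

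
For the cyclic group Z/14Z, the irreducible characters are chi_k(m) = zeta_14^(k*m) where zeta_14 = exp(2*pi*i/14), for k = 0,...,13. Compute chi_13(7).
chi_13(7) = zeta_14^91 = -1

Details: chi_13(7) = zeta_14^(13*7) = zeta_14^91. Since zeta_14^14 = 1, this equals zeta_14^7 = exp(2*pi*i*7/14) = -1.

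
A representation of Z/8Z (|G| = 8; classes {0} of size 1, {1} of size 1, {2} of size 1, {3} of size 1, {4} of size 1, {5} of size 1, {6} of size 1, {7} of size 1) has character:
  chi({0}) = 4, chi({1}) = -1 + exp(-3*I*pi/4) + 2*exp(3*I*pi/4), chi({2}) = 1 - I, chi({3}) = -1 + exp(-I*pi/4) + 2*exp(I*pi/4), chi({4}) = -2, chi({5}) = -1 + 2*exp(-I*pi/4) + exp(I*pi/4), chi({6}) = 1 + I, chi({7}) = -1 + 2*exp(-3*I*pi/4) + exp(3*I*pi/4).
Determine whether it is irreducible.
Not irreducible (reducible): <chi, chi> = 6 > 1.

Argument: <chi, chi> = (1/|G|) sum_C |C| * |chi(C)|^2 = (1/8)[1*|4|^2 + 1*|-1 + exp(-3*I*pi/4) + 2*exp(3*I*pi/4)|^2 + 1*|1 - I|^2 + 1*|-1 + exp(-I*pi/4) + 2*exp(I*pi/4)|^2 + 1*|-2|^2 + 1*|-1 + 2*exp(-I*pi/4) + exp(I*pi/4)|^2 + 1*|1 + I|^2 + 1*|-1 + 2*exp(-3*I*pi/4) + exp(3*I*pi/4)|^2]
  = (1/8)[(16) + (6 - 3*exp(3*I*pi/4) - 3*exp(-3*I*pi/4)) + (2) + (6 - 3*exp(I*pi/4) - 3*exp(-I*pi/4)) + (4) + (6 - 3*exp(I*pi/4) - 3*exp(-I*pi/4)) + (2) + (6 - 3*exp(3*I*pi/4) - 3*exp(-3*I*pi/4))] = 48/8 = 6.
(Exp terms are combined using exp(i*s)*conj(exp(i*t)) = exp(i*(s-t)), and sums of them are collapsed using the identity that for every m > 1 the m distinct m-th roots of unity sum to 0, e.g. 1 + exp(2*I*pi/3) + exp(-2*I*pi/3) = 0.)
A character is irreducible iff <chi, chi> = 1, so this representation is reducible.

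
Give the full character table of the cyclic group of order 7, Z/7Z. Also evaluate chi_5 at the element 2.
Character table of Z/7Z (irreps indexed chi_0,...,chi_6 with chi_k(m) = zeta_7^(k*m), zeta_7 = exp(2*pi*i/7)):
  irrep \ class  {0} (size 1)  {1} (size 1)    {2} (size 1)    {3} (size 1)    {4} (size 1)    {5} (size 1)    {6} (size 1)  
  chi_0          1             1               1               1               1               1               1             
  chi_1          1             exp(2*I*pi/7)   exp(4*I*pi/7)   exp(6*I*pi/7)   exp(-6*I*pi/7)  exp(-4*I*pi/7)  exp(-2*I*pi/7)
  chi_2          1             exp(4*I*pi/7)   exp(-6*I*pi/7)  exp(-2*I*pi/7)  exp(2*I*pi/7)   exp(6*I*pi/7)   exp(-4*I*pi/7)
  chi_3          1             exp(6*I*pi/7)   exp(-2*I*pi/7)  exp(4*I*pi/7)   exp(-4*I*pi/7)  exp(2*I*pi/7)   exp(-6*I*pi/7)
  chi_4          1             exp(-6*I*pi/7)  exp(2*I*pi/7)   exp(-4*I*pi/7)  exp(4*I*pi/7)   exp(-2*I*pi/7)  exp(6*I*pi/7) 
  chi_5          1             exp(-4*I*pi/7)  exp(6*I*pi/7)   exp(2*I*pi/7)   exp(-2*I*pi/7)  exp(-6*I*pi/7)  exp(4*I*pi/7) 
  chi_6          1             exp(-2*I*pi/7)  exp(-4*I*pi/7)  exp(-6*I*pi/7)  exp(6*I*pi/7)   exp(4*I*pi/7)   exp(2*I*pi/7) 

Spot check: chi_5(2) = zeta_7^(5*2) = zeta_7^10 = exp(6*I*pi/7).

Why: Z/7Z is abelian, so all 7 irreducible complex representations are 1-dimensional. They are given by chi_k(m) = zeta_7^(k*m) for k = 0,...,6. Row orthogonality: sum_m chi_k(m) conj(chi_l(m)) = 7 * [k = l].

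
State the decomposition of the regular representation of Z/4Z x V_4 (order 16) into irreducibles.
Each irreducible V_i of dimension d_i appears with multiplicity d_i, i.e. rho_reg = (direct sum over all irreducibles V_i) d_i V_i. The irreducible dimensions for Z/4Z x V_4 are 1, 1, 1, 1, 1, 1, 1, 1, 1, 1, 1, 1, 1, 1, 1, 1: 16 irreducibles of dimension 1, each with multiplicity 1. Total dimension 16*1*1 = 16 = |G|.

General theorem: in the regular representation of a finite group G, each irreducible appears with multiplicity equal to its dimension. Check: dim(rho_reg) = sum d_i^2 = 1 + 1 + 1 + 1 + 1 + 1 + 1 + 1 + 1 + 1 + 1 + 1 + 1 + 1 + 1 + 1 = 16 = |G|.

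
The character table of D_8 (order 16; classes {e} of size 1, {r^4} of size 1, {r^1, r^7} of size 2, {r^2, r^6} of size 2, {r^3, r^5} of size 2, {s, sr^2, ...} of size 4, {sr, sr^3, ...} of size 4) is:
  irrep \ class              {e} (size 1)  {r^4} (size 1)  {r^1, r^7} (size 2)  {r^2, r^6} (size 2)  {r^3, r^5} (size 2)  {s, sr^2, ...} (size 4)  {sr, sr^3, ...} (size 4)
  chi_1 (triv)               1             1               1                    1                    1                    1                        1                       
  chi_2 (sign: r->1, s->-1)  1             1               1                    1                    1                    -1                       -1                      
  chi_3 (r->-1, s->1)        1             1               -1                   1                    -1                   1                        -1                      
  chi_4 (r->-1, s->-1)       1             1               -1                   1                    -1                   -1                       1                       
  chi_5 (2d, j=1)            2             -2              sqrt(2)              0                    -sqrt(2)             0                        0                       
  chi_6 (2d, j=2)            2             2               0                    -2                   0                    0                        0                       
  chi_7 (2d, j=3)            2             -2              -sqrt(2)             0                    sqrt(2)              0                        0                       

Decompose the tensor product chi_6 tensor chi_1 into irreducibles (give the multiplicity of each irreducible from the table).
chi_6 tensor chi_1 = chi_6 (all other irreducibles have multiplicity 0).

Justification: The character of a tensor product is the pointwise product (chi_6 * chi_1)(C) = chi_6(C) * chi_1(C):
  {e}: (2)*(1), {r^4}: (2)*(1), {r^1, r^7}: (0)*(1), {r^2, r^6}: (-2)*(1), {r^3, r^5}: (0)*(1), {s, sr^2, ...}: (0)*(1), {sr, sr^3, ...}: (0)*(1)
so (chi_6 * chi_1) takes values
  {e} -> 2, {r^4} -> 2, {r^1, r^7} -> 0, {r^2, r^6} -> -2, {r^3, r^5} -> 0, {s, sr^2, ...} -> 0, {sr, sr^3, ...} -> 0.
Now take the inner product of this character with each irreducible chi from the table, <chi_6*chi_1, chi> = (1/16) sum_C |C| (chi_6*chi_1)(C) conj(chi(C)):
  <chi_6*chi_1, chi_1> = (1/16)[1*(2)*conj(1) + 1*(2)*conj(1) + 2*(0)*conj(1) + 2*(-2)*conj(1) + 2*(0)*conj(1) + 4*(0)*conj(1) + 4*(0)*conj(1)]
      = (1/16)[(2) + (2) + (0) + (-4) + (0) + (0) + (0)] = 0/16 = 0
  <chi_6*chi_1, chi_2> = (1/16)[1*(2)*conj(1) + 1*(2)*conj(1) + 2*(0)*conj(1) + 2*(-2)*conj(1) + 2*(0)*conj(1) + 4*(0)*conj(-1) + 4*(0)*conj(-1)]
      = (1/16)[(2) + (2) + (0) + (-4) + (0) + (0) + (0)] = 0/16 = 0
  <chi_6*chi_1, chi_3> = (1/16)[1*(2)*conj(1) + 1*(2)*conj(1) + 2*(0)*conj(-1) + 2*(-2)*conj(1) + 2*(0)*conj(-1) + 4*(0)*conj(1) + 4*(0)*conj(-1)]
      = (1/16)[(2) + (2) + (0) + (-4) + (0) + (0) + (0)] = 0/16 = 0
  <chi_6*chi_1, chi_4> = (1/16)[1*(2)*conj(1) + 1*(2)*conj(1) + 2*(0)*conj(-1) + 2*(-2)*conj(1) + 2*(0)*conj(-1) + 4*(0)*conj(-1) + 4*(0)*conj(1)]
      = (1/16)[(2) + (2) + (0) + (-4) + (0) + (0) + (0)] = 0/16 = 0
  <chi_6*chi_1, chi_5> = (1/16)[1*(2)*conj(2) + 1*(2)*conj(-2) + 2*(0)*conj(sqrt(2)) + 2*(-2)*conj(0) + 2*(0)*conj(-sqrt(2)) + 4*(0)*conj(0) + 4*(0)*conj(0)]
      = (1/16)[(4) + (-4) + (0) + (0) + (0) + (0) + (0)] = 0/16 = 0
  <chi_6*chi_1, chi_6> = (1/16)[1*(2)*conj(2) + 1*(2)*conj(2) + 2*(0)*conj(0) + 2*(-2)*conj(-2) + 2*(0)*conj(0) + 4*(0)*conj(0) + 4*(0)*conj(0)]
      = (1/16)[(4) + (4) + (0) + (8) + (0) + (0) + (0)] = 16/16 = 1
  <chi_6*chi_1, chi_7> = (1/16)[1*(2)*conj(2) + 1*(2)*conj(-2) + 2*(0)*conj(-sqrt(2)) + 2*(-2)*conj(0) + 2*(0)*conj(sqrt(2)) + 4*(0)*conj(0) + 4*(0)*conj(0)]
      = (1/16)[(4) + (-4) + (0) + (0) + (0) + (0) + (0)] = 0/16 = 0
Hence the multiplicities are chi_6: 1. Dimension check: dim(chi_6)*dim(chi_1) = 2*1 = 2 and sum (mult * dim) = 1*2 = 2.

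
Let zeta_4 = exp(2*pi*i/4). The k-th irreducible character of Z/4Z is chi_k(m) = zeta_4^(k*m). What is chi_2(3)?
chi_2(3) = zeta_4^6 = -1

Working: chi_2(3) = zeta_4^(2*3) = zeta_4^6. Since zeta_4^4 = 1, this equals zeta_4^2 = exp(2*pi*i*2/4) = -1.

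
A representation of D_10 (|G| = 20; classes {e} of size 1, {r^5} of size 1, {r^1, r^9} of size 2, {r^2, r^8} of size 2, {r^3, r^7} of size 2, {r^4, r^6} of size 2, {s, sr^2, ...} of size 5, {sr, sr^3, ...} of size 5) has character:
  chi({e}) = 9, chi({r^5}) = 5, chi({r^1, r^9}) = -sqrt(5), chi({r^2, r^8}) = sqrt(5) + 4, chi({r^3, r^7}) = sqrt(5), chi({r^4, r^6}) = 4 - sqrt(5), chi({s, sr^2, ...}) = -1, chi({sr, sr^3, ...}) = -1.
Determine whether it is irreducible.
Not irreducible (reducible): <chi, chi> = 11 > 1.

<chi, chi> = (1/|G|) sum_C |C| * |chi(C)|^2 = (1/20)[1*|9|^2 + 1*|5|^2 + 2*|-sqrt(5)|^2 + 2*|sqrt(5) + 4|^2 + 2*|sqrt(5)|^2 + 2*|4 - sqrt(5)|^2 + 5*|-1|^2 + 5*|-1|^2]
  = (1/20)[(81) + (25) + (10) + (16*sqrt(5) + 42) + (10) + (42 - 16*sqrt(5)) + (5) + (5)] = 220/20 = 11.
A character is irreducible iff <chi, chi> = 1, so this representation is reducible.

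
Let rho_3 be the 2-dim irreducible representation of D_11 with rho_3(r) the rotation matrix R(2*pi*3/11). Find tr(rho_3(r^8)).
chi_{rho_3}(r^8) = 2*cos(2*pi*3*8/11) = 2*cos(48*pi/11)

Proof sketch: rho_3(r^8) is rotation by angle 2*pi*3*8/11, whose trace is 2*cos(2*pi*3*8/11) = 2*cos(48*pi/11).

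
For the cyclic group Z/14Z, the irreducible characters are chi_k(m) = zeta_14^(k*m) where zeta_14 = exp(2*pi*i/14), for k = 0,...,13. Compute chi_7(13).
chi_7(13) = zeta_14^91 = -1

Argument: chi_7(13) = zeta_14^(7*13) = zeta_14^91. Since zeta_14^14 = 1, this equals zeta_14^7 = exp(2*pi*i*7/14) = -1.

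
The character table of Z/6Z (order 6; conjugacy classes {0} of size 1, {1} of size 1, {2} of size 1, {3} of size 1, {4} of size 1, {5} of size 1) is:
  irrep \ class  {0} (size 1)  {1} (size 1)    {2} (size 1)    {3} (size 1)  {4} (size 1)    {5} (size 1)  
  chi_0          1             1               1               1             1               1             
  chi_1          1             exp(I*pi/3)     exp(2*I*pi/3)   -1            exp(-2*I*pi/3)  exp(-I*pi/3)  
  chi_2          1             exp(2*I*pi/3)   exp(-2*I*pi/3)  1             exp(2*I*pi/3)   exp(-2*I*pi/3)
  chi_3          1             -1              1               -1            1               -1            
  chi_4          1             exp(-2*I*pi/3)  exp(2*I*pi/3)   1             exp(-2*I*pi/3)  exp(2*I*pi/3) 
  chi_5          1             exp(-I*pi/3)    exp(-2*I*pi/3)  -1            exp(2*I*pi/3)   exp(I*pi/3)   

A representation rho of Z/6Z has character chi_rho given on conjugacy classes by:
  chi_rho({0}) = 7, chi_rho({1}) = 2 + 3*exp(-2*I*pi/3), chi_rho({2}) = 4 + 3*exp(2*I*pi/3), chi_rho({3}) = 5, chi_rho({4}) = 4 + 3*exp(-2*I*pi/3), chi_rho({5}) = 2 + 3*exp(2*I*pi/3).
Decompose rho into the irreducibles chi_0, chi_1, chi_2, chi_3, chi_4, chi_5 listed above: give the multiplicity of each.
Multiplicities: chi_0: 3, chi_1: 0, chi_2: 0, chi_3: 1, chi_4: 3, chi_5: 0.

Why: Use <chi_rho, chi> = (1/|G|) sum_C |C| * chi_rho(C) * conj(chi(C)) with |G| = 6 for each irreducible chi in the table:
  <chi_rho, chi_0> = (1/6)[1*(7)*conj(1) + 1*(2 + 3*exp(-2*I*pi/3))*conj(1) + 1*(4 + 3*exp(2*I*pi/3))*conj(1) + 1*(5)*conj(1) + 1*(4 + 3*exp(-2*I*pi/3))*conj(1) + 1*(2 + 3*exp(2*I*pi/3))*conj(1)]
      = (1/6)[(7) + (2 + 3*exp(-2*I*pi/3)) + (4 + 3*exp(2*I*pi/3)) + (5) + (4 + 3*exp(-2*I*pi/3)) + (2 + 3*exp(2*I*pi/3))] = 18/6 = 3
  <chi_rho, chi_1> = (1/6)[1*(7)*conj(1) + 1*(2 + 3*exp(-2*I*pi/3))*conj(exp(I*pi/3)) + 1*(4 + 3*exp(2*I*pi/3))*conj(exp(2*I*pi/3)) + 1*(5)*conj(-1) + 1*(4 + 3*exp(-2*I*pi/3))*conj(exp(-2*I*pi/3)) + 1*(2 + 3*exp(2*I*pi/3))*conj(exp(-I*pi/3))]
      = (1/6)[(7) + (-3 + 2*exp(-I*pi/3)) + (3 + 4*exp(-2*I*pi/3)) + (-5) + (3 + 4*exp(2*I*pi/3)) + (-3 + 2*exp(I*pi/3))] = 0/6 = 0
  <chi_rho, chi_2> = (1/6)[1*(7)*conj(1) + 1*(2 + 3*exp(-2*I*pi/3))*conj(exp(2*I*pi/3)) + 1*(4 + 3*exp(2*I*pi/3))*conj(exp(-2*I*pi/3)) + 1*(5)*conj(1) + 1*(4 + 3*exp(-2*I*pi/3))*conj(exp(2*I*pi/3)) + 1*(2 + 3*exp(2*I*pi/3))*conj(exp(-2*I*pi/3))]
      = (1/6)[(7) + (2*exp(-2*I*pi/3) + 3*exp(2*I*pi/3)) + (3*exp(-2*I*pi/3) + 4*exp(2*I*pi/3)) + (5) + (4*exp(-2*I*pi/3) + 3*exp(2*I*pi/3)) + (3*exp(-2*I*pi/3) + 2*exp(2*I*pi/3))] = 0/6 = 0
  <chi_rho, chi_3> = (1/6)[1*(7)*conj(1) + 1*(2 + 3*exp(-2*I*pi/3))*conj(-1) + 1*(4 + 3*exp(2*I*pi/3))*conj(1) + 1*(5)*conj(-1) + 1*(4 + 3*exp(-2*I*pi/3))*conj(1) + 1*(2 + 3*exp(2*I*pi/3))*conj(-1)]
      = (1/6)[(7) + (-2 - 3*exp(-2*I*pi/3)) + (4 + 3*exp(2*I*pi/3)) + (-5) + (4 + 3*exp(-2*I*pi/3)) + (-2 - 3*exp(2*I*pi/3))] = 6/6 = 1
  <chi_rho, chi_4> = (1/6)[1*(7)*conj(1) + 1*(2 + 3*exp(-2*I*pi/3))*conj(exp(-2*I*pi/3)) + 1*(4 + 3*exp(2*I*pi/3))*conj(exp(2*I*pi/3)) + 1*(5)*conj(1) + 1*(4 + 3*exp(-2*I*pi/3))*conj(exp(-2*I*pi/3)) + 1*(2 + 3*exp(2*I*pi/3))*conj(exp(2*I*pi/3))]
      = (1/6)[(7) + (3 + 2*exp(2*I*pi/3)) + (3 + 4*exp(-2*I*pi/3)) + (5) + (3 + 4*exp(2*I*pi/3)) + (3 + 2*exp(-2*I*pi/3))] = 18/6 = 3
  <chi_rho, chi_5> = (1/6)[1*(7)*conj(1) + 1*(2 + 3*exp(-2*I*pi/3))*conj(exp(-I*pi/3)) + 1*(4 + 3*exp(2*I*pi/3))*conj(exp(-2*I*pi/3)) + 1*(5)*conj(-1) + 1*(4 + 3*exp(-2*I*pi/3))*conj(exp(2*I*pi/3)) + 1*(2 + 3*exp(2*I*pi/3))*conj(exp(I*pi/3))]
      = (1/6)[(7) + (3*exp(-I*pi/3) + 2*exp(I*pi/3)) + (3*exp(-2*I*pi/3) + 4*exp(2*I*pi/3)) + (-5) + (4*exp(-2*I*pi/3) + 3*exp(2*I*pi/3)) + (2*exp(-I*pi/3) + 3*exp(I*pi/3))] = 0/6 = 0
(Exp terms are combined using exp(i*s)*conj(exp(i*t)) = exp(i*(s-t)), and sums of them are collapsed using the identity that for every m > 1 the m distinct m-th roots of unity sum to 0, e.g. 1 + exp(2*I*pi/3) + exp(-2*I*pi/3) = 0.)
Dimension check: dim(rho) = sum (mult * dim) = 3*1 + 0*1 + 0*1 + 1*1 + 3*1 + 0*1 = 7 = chi_rho(e) = 7.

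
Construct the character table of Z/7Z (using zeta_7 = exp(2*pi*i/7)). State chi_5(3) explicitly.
Character table of Z/7Z (irreps indexed chi_0,...,chi_6 with chi_k(m) = zeta_7^(k*m), zeta_7 = exp(2*pi*i/7)):
  irrep \ class  {0} (size 1)  {1} (size 1)    {2} (size 1)    {3} (size 1)    {4} (size 1)    {5} (size 1)    {6} (size 1)  
  chi_0          1             1               1               1               1               1               1             
  chi_1          1             exp(2*I*pi/7)   exp(4*I*pi/7)   exp(6*I*pi/7)   exp(-6*I*pi/7)  exp(-4*I*pi/7)  exp(-2*I*pi/7)
  chi_2          1             exp(4*I*pi/7)   exp(-6*I*pi/7)  exp(-2*I*pi/7)  exp(2*I*pi/7)   exp(6*I*pi/7)   exp(-4*I*pi/7)
  chi_3          1             exp(6*I*pi/7)   exp(-2*I*pi/7)  exp(4*I*pi/7)   exp(-4*I*pi/7)  exp(2*I*pi/7)   exp(-6*I*pi/7)
  chi_4          1             exp(-6*I*pi/7)  exp(2*I*pi/7)   exp(-4*I*pi/7)  exp(4*I*pi/7)   exp(-2*I*pi/7)  exp(6*I*pi/7) 
  chi_5          1             exp(-4*I*pi/7)  exp(6*I*pi/7)   exp(2*I*pi/7)   exp(-2*I*pi/7)  exp(-6*I*pi/7)  exp(4*I*pi/7) 
  chi_6          1             exp(-2*I*pi/7)  exp(-4*I*pi/7)  exp(-6*I*pi/7)  exp(6*I*pi/7)   exp(4*I*pi/7)   exp(2*I*pi/7) 

Spot check: chi_5(3) = zeta_7^(5*3) = zeta_7^15 = exp(2*I*pi/7).

Why: Z/7Z is abelian, so all 7 irreducible complex representations are 1-dimensional. They are given by chi_k(m) = zeta_7^(k*m) for k = 0,...,6. Row orthogonality: sum_m chi_k(m) conj(chi_l(m)) = 7 * [k = l].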